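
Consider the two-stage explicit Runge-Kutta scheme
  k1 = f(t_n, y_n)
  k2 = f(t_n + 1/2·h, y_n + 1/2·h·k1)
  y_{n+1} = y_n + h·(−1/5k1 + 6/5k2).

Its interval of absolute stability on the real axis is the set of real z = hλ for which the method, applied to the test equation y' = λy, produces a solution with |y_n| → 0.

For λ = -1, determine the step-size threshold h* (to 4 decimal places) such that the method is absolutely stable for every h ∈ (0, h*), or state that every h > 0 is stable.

(-1.6667,0); λ=-1 ⇒ h* = (5/3)/1 = 1.6667.

On y'=λy, z=hλ:
  k1=λy_n ⇒ h·k1=z·y_n;  k2=λ(1+1/2z)y_n ⇒ h·k2=z(1+1/2z)y_n
  y_{n+1}/y_n = 1 − 1/5z + 6/5z(1+1/2z) = 1 + z + 3/5z²
  R(z) = 1 + z + 3/5z².

Boundary: |R(x)|=1, x<0.
x=-1.62: |R|=0.9546
R=1: x+3/5x²=0 ⇒ x=−5/3=-1.6667; min R=1−1/(4·3/5)=0.5833>−1
Confirm numerically:
  x=-1.245: |R|=0.68501 <1
  x=-1.107: |R|=0.62827 <1
  x=-0.833: |R|=0.58333 <1
  x=-2.156: |R|=1.63300 >1
  x=-2.128: |R|=1.58903 >1
  x=-1.804: |R|=1.14865 >1
Stable set (-1.6667, 0).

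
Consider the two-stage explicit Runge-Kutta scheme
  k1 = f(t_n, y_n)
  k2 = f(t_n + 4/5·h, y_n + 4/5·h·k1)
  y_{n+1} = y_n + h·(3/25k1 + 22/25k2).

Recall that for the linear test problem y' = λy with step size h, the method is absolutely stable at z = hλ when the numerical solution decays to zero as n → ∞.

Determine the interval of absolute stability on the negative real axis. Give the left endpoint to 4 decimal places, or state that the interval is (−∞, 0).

(-1.4205, 0).

On y'=λy, z=hλ:
  k1=λy_n ⇒ h·k1=z·y_n;  k2=λ(1+4/5z)y_n ⇒ h·k2=z(1+4/5z)y_n
  y_{n+1}/y_n = 1 + 3/25z + 22/25z(1+4/5z) = 1 + z + 88/125z²
  R(z) = 1 + z + 88/125z².

Need |R(x)|<1, x<0.
x=-1.07: |R|=0.7360
R=1: x+88/125x²=0 ⇒ x=−125/88=-1.4205; min R=1−1/(4·88/125)=0.6449>−1
Confirm numerically:
  x=-0.953: |R|=0.68638 <1
  x=-0.889: |R|=0.66739 <1
  x=-0.879: |R|=0.66494 <1
  x=-0.577: |R|=0.65738 <1
  x=-1.857: |R|=1.57071 >1
  x=-1.726: |R|=1.37127 >1
  x=-1.458: |R|=1.03854 >1
Interval (-1.4205, 0).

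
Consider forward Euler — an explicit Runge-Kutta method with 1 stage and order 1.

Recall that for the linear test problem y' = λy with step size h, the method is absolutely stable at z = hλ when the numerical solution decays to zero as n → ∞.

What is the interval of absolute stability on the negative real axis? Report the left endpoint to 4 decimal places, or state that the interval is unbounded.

On y'=λy, z=hλ:
  order 1, 1-stage ⇒ R(z)=1+z
  (e.g. R(-0.34)=0.66000, |R|=0.66000)

Find x<0 with |R(x)|<1.
x=-0.34: |R|=0.6600
|R(-1.79)|=0.7900 |R(-1.42)|=0.4200 |R(-1.14)|=0.1400
Bisect:
  x_lo=-2.6158 |R|=1.6158  x_hi=-0.2153 |R|=0.7847
  mid=-1.41559 |R|=0.41559 →hi
  mid=-2.01572 |R|=1.01572 →lo
  mid=-1.71566 |R|=0.71566 →hi
  mid=-1.86569 |R|=0.86569 →hi
  mid=-1.94070 |R|=0.94070 →hi
  mid=-1.97821 |R|=0.97821 →hi
  mid=-1.99696 |R|=0.99696 →hi
  ...
  [-2.00004,-1.99989] ⇒ x*=-2.0000
So |R|<1 on (-2.0000, 0).

z∈(-2.0000,0).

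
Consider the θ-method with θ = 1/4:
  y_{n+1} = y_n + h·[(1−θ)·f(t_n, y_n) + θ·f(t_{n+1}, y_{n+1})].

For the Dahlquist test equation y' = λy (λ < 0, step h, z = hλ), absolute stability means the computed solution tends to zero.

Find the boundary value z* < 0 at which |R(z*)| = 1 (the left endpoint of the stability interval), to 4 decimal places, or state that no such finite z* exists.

z* = -4.0000.

On y'=λy, z=hλ:
  y_{n+1} = y_n + z·[3/4·y_n + 1/4·y_{n+1}] ⇒ (1 − 1/4z)y_{n+1} = (1 + 3/4z)y_n
  R(z) = (1 + 3/4z)/(1 − 1/4z).

Find x<0 with |R(x)|<1.
x=-1.34: |R|=0.0037
R=−1: 1+3/4x = −1+1/4x ⇒ -1/2x=2 ⇒ x=2/(-1/2)=-4.0000
Confirm numerically:
  x=-3.492: |R|=0.86439 <1
  x=-3.447: |R|=0.85148 <1
  x=-3.047: |R|=0.72953 <1
  x=-2.927: |R|=0.69020 <1
  x=-4.432: |R|=1.10247 >1
  x=-4.244: |R|=1.05919 >1
  x=-4.203: |R|=1.04949 >1
Stable set (-4.0000, 0).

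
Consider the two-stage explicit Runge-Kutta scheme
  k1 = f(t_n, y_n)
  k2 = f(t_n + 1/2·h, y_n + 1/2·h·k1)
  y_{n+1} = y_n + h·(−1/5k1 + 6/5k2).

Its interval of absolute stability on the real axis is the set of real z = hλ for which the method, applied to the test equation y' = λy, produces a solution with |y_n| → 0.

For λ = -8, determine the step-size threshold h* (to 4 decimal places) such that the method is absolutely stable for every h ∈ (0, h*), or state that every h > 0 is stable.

With y'=λy (z=hλ):
  k1=λy_n ⇒ h·k1=z·y_n;  k2=λ(1+1/2z)y_n ⇒ h·k2=z(1+1/2z)y_n
  y_{n+1}/y_n = 1 − 1/5z + 6/5z(1+1/2z) = 1 + z + 3/5z²
  so R(z) = 1 + z + 3/5z².

Need |R(x)|<1, x<0.
x=-0.37: |R|=0.7121
R=1: x+3/5x²=0 ⇒ x=−5/3=-1.6667; min R=1−1/(4·3/5)=0.5833>−1
Confirm numerically:
  x=-1.551: |R|=0.89236 <1
  x=-1.132: |R|=0.63685 <1
  x=-0.864: |R|=0.58390 <1
  x=-0.675: |R|=0.59837 <1
  x=-2.015: |R|=1.42114 >1
  x=-1.979: |R|=1.37086 >1
  x=-1.970: |R|=1.35854 >1
Stable set (-1.6667, 0).

(-1.6667,0); λ=-8 ⇒ h* = (5/3)/8 = 0.2083.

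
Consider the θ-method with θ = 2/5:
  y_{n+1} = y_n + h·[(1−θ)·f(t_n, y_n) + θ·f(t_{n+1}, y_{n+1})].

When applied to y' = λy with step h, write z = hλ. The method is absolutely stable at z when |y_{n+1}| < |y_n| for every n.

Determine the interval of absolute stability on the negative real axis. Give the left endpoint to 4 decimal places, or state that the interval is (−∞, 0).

(-10.0000, 0).

Set f=λy, z=hλ:
  y_{n+1} = y_n + z·[3/5·y_n + 2/5·y_{n+1}] ⇒ (1 − 2/5z)y_{n+1} = (1 + 3/5z)y_n
  ⇒ R(z) = (1 + 3/5z)/(1 − 2/5z).

Find x<0 with |R(x)|<1.
x=-1.54: |R|=0.0470
R=−1: 1+3/5x = −1+2/5x ⇒ -1/5x=2 ⇒ x=2/(-1/5)=-10.0000
Confirm numerically:
  x=-9.351: |R|=0.97262 <1
  x=-9.090: |R|=0.96074 <1
  x=-7.267: |R|=0.86009 <1
  x=-6.498: |R|=0.80540 <1
  x=-10.479: |R|=1.01845 >1
  x=-10.443: |R|=1.01711 >1
  x=-10.251: |R|=1.00984 >1
So |R|<1 on (-10.0000, 0).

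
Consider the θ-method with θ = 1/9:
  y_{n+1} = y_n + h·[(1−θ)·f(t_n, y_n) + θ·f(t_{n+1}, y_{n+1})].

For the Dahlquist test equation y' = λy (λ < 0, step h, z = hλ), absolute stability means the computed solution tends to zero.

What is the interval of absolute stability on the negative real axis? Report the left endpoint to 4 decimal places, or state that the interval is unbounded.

z∈(-2.5714,0).

With y'=λy (z=hλ):
  y_{n+1} = y_n + z·[8/9·y_n + 1/9·y_{n+1}] ⇒ (1 − 1/9z)y_{n+1} = (1 + 8/9z)y_n
  Hence R(z) = (1 + 8/9z)/(1 − 1/9z).

Need |R(x)|<1, x<0.
x=-0.56: |R|=0.4728
R=−1: 1+8/9x = −1+1/9x ⇒ -7/9x=2 ⇒ x=2/(-7/9)=-2.5714
Confirm numerically:
  x=-1.546: |R|=0.31936 <1
  x=-1.416: |R|=0.22350 <1
  x=-1.143: |R|=0.01420 <1
  x=-2.955: |R|=1.22459 >1
  x=-2.805: |R|=1.13850 >1
Stable set (-2.5714, 0).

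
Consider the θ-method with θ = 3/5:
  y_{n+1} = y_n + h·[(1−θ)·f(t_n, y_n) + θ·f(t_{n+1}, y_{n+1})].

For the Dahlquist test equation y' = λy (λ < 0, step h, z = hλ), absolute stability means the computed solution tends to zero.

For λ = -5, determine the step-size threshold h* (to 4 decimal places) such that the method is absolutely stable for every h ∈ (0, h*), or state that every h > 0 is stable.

unbounded; (−∞, 0). Any h>0 works for λ=-5.

On y'=λy, z=hλ:
  y_{n+1} = y_n + z·[2/5·y_n + 3/5·y_{n+1}] ⇒ (1 − 3/5z)y_{n+1} = (1 + 2/5z)y_n
  ⇒ R(z) = (1 + 2/5z)/(1 − 3/5z).

Need |R(x)|<1, x<0.
x=-1.71: |R|=0.1560
x=-2: |R|=0.0909
x=-10: |R|=0.4286
x=-100: |R|=0.6393
θ=3/5≥1/2 ⇒ |1+2/5x|<|1−3/5x| ∀x<0 ⇒ interval (−∞,0).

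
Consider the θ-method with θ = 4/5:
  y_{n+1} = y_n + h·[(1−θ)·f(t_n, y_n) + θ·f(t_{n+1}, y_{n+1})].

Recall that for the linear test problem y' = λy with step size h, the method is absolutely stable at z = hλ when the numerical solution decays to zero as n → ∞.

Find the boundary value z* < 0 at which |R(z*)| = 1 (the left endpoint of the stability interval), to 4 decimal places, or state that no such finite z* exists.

Set f=λy, z=hλ:
  y_{n+1} = y_n + z·[1/5·y_n + 4/5·y_{n+1}] ⇒ (1 − 4/5z)y_{n+1} = (1 + 1/5z)y_n
  R(z) = (1 + 1/5z)/(1 − 4/5z).

Boundary: |R(x)|=1, x<0.
x=-0.51: |R|=0.6378
x=-2: |R|=0.2308
x=-10: |R|=0.1111
x=-100: |R|=0.2346
θ=4/5≥1/2 ⇒ |1+1/5x|<|1−4/5x| ∀x<0 ⇒ interval (−∞,0).

unbounded; (−∞, 0).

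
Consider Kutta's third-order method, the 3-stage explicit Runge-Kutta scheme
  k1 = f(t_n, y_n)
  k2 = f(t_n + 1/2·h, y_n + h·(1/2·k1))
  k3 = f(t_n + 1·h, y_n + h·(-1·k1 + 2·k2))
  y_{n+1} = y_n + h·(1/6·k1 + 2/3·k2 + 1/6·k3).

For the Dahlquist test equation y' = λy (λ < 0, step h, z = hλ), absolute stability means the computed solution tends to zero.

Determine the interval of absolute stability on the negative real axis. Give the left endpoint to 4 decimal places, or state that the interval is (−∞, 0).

z∈(-2.5127,0).

Set f=λy, z=hλ:
  order 3, 3-stage ⇒ R(z)=1+z+z^2/2+z^3/6
  (e.g. R(-1.68)=-0.05907, |R|=0.05907)

Find x<0 with |R(x)|<1.
x=-1.68: |R|=0.0591
|R(-2.75)|=1.4349 |R(-1.07)|=0.2983 |R(-0.59)|=0.5498
Bisect:
  x_lo=-3.0556 |R|=2.1421  x_hi=-0.1916 |R|=0.8256
  mid=-1.62359 |R|=0.01888 →hi
  mid=-2.33960 |R|=0.73713 →hi
  mid=-2.69761 |R|=1.33085 →lo
  mid=-2.51860 |R|=1.00966 →lo
  mid=-2.42910 |R|=0.86767 →hi
  mid=-2.47385 |R|=0.93719 →hi
  mid=-2.49623 |R|=0.97305 →hi
  mid=-2.50742 |R|=0.99126 →hi
  ...
  [-2.51283,-2.51266] ⇒ x*=-2.5127
So |R|<1 on (-2.5127, 0).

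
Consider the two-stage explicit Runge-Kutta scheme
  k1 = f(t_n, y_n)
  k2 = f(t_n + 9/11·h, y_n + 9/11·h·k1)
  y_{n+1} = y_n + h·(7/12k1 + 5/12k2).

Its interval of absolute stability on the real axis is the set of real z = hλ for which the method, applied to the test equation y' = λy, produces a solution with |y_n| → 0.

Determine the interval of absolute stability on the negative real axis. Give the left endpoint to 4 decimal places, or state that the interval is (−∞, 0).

z∈(-2.9333,0).

Test eqn y'=λy, z=hλ:
  k1=λy_n ⇒ h·k1=z·y_n;  k2=λ(1+9/11z)y_n ⇒ h·k2=z(1+9/11z)y_n
  y_{n+1}/y_n = 1 + 7/12z + 5/12z(1+9/11z) = 1 + z + 15/44z²
  so R(z) = 1 + z + 15/44z².

Need |R(x)|<1, x<0.
x=-0.52: |R|=0.5722
R=1: x+15/44x²=0 ⇒ x=−44/15=-2.9333; min R=1−1/(4·15/44)=0.2667>−1
Confirm numerically:
  x=-1.875: |R|=0.32351 <1
  x=-1.837: |R|=0.31342 <1
  x=-1.765: |R|=0.29701 <1
  x=-1.437: |R|=0.26697 <1
  x=-3.456: |R|=1.61580 >1
  x=-3.232: |R|=1.32908 >1
  x=-3.218: |R|=1.31229 >1
Interval (-2.9333, 0).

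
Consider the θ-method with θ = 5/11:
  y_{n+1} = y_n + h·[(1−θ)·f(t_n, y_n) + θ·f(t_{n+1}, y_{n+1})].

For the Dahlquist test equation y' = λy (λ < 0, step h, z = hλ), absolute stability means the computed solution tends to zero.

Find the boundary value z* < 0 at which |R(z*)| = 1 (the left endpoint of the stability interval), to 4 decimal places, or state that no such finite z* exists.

left endpoint -22.0000.

Test eqn y'=λy, z=hλ:
  y_{n+1} = y_n + z·[6/11·y_n + 5/11·y_{n+1}] ⇒ (1 − 5/11z)y_{n+1} = (1 + 6/11z)y_n
  R(z) = (1 + 6/11z)/(1 − 5/11z).

Boundary: |R(x)|=1, x<0.
x=-1.09: |R|=0.2711
R=−1: 1+6/11x = −1+5/11x ⇒ -1/11x=2 ⇒ x=2/(-1/11)=-22.0000
Confirm numerically:
  x=-19.410: |R|=0.97603 <1
  x=-14.779: |R|=0.91494 <1
  x=-13.713: |R|=0.89585 <1
  x=-22.257: |R|=1.00210 >1
  x=-22.210: |R|=1.00172 >1
So |R|<1 on (-22.0000, 0).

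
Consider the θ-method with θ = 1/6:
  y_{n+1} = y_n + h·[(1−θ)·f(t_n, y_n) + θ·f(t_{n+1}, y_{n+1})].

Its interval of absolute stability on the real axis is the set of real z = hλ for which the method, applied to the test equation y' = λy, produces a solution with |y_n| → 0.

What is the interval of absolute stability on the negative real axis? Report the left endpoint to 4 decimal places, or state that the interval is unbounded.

Set f=λy, z=hλ:
  y_{n+1} = y_n + z·[5/6·y_n + 1/6·y_{n+1}] ⇒ (1 − 1/6z)y_{n+1} = (1 + 5/6z)y_n
  so R(z) = (1 + 5/6z)/(1 − 1/6z).

Solve |R(x)|<1 on ℝ⁻.
x=-0.83: |R|=0.2709
R=−1: 1+5/6x = −1+1/6x ⇒ -2/3x=2 ⇒ x=2/(-2/3)=-3.0000
Confirm numerically:
  x=-2.942: |R|=0.97406 <1
  x=-1.744: |R|=0.35124 <1
  x=-1.283: |R|=0.05698 <1
  x=-3.572: |R|=1.23903 >1
  x=-3.369: |R|=1.15754 >1
So |R|<1 on (-3.0000, 0).

z∈(-3.0000,0).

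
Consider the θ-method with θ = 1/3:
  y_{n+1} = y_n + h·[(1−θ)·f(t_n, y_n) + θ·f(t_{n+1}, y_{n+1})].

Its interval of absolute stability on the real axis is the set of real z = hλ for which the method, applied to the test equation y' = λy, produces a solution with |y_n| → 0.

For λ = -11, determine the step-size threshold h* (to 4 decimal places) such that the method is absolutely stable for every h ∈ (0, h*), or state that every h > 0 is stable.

With y'=λy (z=hλ):
  y_{n+1} = y_n + z·[2/3·y_n + 1/3·y_{n+1}] ⇒ (1 − 1/3z)y_{n+1} = (1 + 2/3z)y_n
  Hence R(z) = (1 + 2/3z)/(1 − 1/3z).

Solve |R(x)|<1 on ℝ⁻.
x=-0.4: |R|=0.6471
R=−1: 1+2/3x = −1+1/3x ⇒ -1/3x=2 ⇒ x=2/(-1/3)=-6.0000
Confirm numerically:
  x=-4.991: |R|=0.87373 <1
  x=-4.347: |R|=0.77501 <1
  x=-3.859: |R|=0.68786 <1
  x=-6.534: |R|=1.05601 >1
  x=-6.429: |R|=1.04550 >1
Stable set (-6.0000, 0).

(-6.0000,0); λ=-11 ⇒ h* = (6)/11 = 0.5455.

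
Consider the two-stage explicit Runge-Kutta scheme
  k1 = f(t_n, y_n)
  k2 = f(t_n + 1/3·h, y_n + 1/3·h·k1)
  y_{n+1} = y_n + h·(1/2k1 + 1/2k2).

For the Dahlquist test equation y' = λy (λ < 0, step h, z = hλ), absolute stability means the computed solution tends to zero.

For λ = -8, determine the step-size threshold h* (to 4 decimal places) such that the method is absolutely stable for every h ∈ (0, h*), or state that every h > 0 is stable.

On y'=λy, z=hλ:
  k1=λy_n ⇒ h·k1=z·y_n;  k2=λ(1+1/3z)y_n ⇒ h·k2=z(1+1/3z)y_n
  y_{n+1}/y_n = 1 + 1/2z + 1/2z(1+1/3z) = 1 + z + 1/6z²
  Hence R(z) = 1 + z + 1/6z².

Find x<0 with |R(x)|<1.
x=-1.7: |R|=0.2183
R=1: x+1/6x²=0 ⇒ x=−6=-6.0000; min R=1−1/(4·1/6)=-0.5000>−1
Confirm numerically:
  x=-3.401: |R|=0.47320 <1
  x=-3.213: |R|=0.49244 <1
  x=-3.118: |R|=0.49768 <1
  x=-2.713: |R|=0.48627 <1
  x=-6.328: |R|=1.34593 >1
  x=-6.155: |R|=1.15900 >1
  x=-6.032: |R|=1.03217 >1
So |R|<1 on (-6.0000, 0).

(-6.0000,0); λ=-8 ⇒ h* = (6)/8 = 0.7500.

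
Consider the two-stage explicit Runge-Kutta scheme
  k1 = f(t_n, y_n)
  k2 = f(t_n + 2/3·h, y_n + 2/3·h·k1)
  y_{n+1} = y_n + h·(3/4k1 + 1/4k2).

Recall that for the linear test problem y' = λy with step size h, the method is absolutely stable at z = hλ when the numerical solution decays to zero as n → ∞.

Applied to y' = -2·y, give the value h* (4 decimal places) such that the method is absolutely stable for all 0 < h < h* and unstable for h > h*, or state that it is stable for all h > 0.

Test eqn y'=λy, z=hλ:
  k1=λy_n ⇒ h·k1=z·y_n;  k2=λ(1+2/3z)y_n ⇒ h·k2=z(1+2/3z)y_n
  y_{n+1}/y_n = 1 + 3/4z + 1/4z(1+2/3z) = 1 + z + 1/6z²
  ⇒ R(z) = 1 + z + 1/6z².

Find x<0 with |R(x)|<1.
x=-0.76: |R|=0.3363
R=1: x+1/6x²=0 ⇒ x=−6=-6.0000; min R=1−1/(4·1/6)=-0.5000>−1
Confirm numerically:
  x=-5.816: |R|=0.82164 <1
  x=-5.582: |R|=0.61112 <1
  x=-4.753: |R|=0.01217 <1
  x=-3.284: |R|=0.48656 <1
  x=-6.466: |R|=1.50219 >1
  x=-6.375: |R|=1.39844 >1
Stable set (-6.0000, 0).

(-6.0000,0); λ=-2 ⇒ h* = (6)/2 = 3.0000.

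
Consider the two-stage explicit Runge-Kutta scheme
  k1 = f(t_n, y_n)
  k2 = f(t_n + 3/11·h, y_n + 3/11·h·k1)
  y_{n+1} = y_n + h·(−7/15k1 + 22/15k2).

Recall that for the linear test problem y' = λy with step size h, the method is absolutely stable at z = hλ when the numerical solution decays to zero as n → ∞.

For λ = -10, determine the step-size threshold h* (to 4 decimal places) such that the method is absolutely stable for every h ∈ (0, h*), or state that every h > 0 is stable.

(-2.5000,0); λ=-10 ⇒ h* = (5/2)/10 = 0.2500.

With y'=λy (z=hλ):
  k1=λy_n ⇒ h·k1=z·y_n;  k2=λ(1+3/11z)y_n ⇒ h·k2=z(1+3/11z)y_n
  y_{n+1}/y_n = 1 − 7/15z + 22/15z(1+3/11z) = 1 + z + 2/5z²
  ⇒ R(z) = 1 + z + 2/5z².

Boundary: |R(x)|=1, x<0.
x=-1.52: |R|=0.4042
R=1: x+2/5x²=0 ⇒ x=−5/2=-2.5000; min R=1−1/(4·2/5)=0.3750>−1
Confirm numerically:
  x=-2.284: |R|=0.80266 <1
  x=-2.209: |R|=0.74287 <1
  x=-2.197: |R|=0.73372 <1
  x=-2.939: |R|=1.51609 >1
  x=-2.922: |R|=1.49323 >1
  x=-2.559: |R|=1.06039 >1
Interval (-2.5000, 0).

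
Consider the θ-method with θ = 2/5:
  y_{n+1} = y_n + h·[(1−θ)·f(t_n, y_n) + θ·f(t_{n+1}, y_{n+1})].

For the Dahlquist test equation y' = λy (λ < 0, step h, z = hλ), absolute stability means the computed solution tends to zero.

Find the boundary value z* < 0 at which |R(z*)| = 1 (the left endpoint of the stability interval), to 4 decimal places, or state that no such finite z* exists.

left endpoint -10.0000.

Set f=λy, z=hλ:
  y_{n+1} = y_n + z·[3/5·y_n + 2/5·y_{n+1}] ⇒ (1 − 2/5z)y_{n+1} = (1 + 3/5z)y_n
  ⇒ R(z) = (1 + 3/5z)/(1 − 2/5z).

Need |R(x)|<1, x<0.
x=-1.35: |R|=0.1234
R=−1: 1+3/5x = −1+2/5x ⇒ -1/5x=2 ⇒ x=2/(-1/5)=-10.0000
Confirm numerically:
  x=-8.969: |R|=0.95505 <1
  x=-7.972: |R|=0.90317 <1
  x=-4.329: |R|=0.58479 <1
  x=-10.274: |R|=1.01072 >1
  x=-10.045: |R|=1.00179 >1
So |R|<1 on (-10.0000, 0).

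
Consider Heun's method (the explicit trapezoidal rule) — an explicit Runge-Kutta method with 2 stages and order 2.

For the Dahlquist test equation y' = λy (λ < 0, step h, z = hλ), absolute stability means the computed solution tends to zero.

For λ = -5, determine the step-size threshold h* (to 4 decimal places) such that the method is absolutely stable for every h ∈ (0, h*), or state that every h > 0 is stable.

With y'=λy (z=hλ):
  order 2, 2-stage ⇒ R(z)=1+z+z^2/2
  (e.g. R(-1.05)=0.50125, |R|=0.50125)

Find x<0 with |R(x)|<1.
x=-1.05: |R|=0.5012
|R(-2.39)|=1.4661 |R(-2.33)|=1.3845 |R(-2.03)|=1.0304
Bisect:
  x_lo=-2.8087 |R|=2.1357  x_hi=-0.1743 |R|=0.8409
  mid=-1.49150 |R|=0.62079 →hi
  mid=-2.15009 |R|=1.16135 →lo
  mid=-1.82080 |R|=0.83685 →hi
  mid=-1.98544 |R|=0.98555 →hi
  mid=-2.06777 |R|=1.07006 →lo
  mid=-2.02661 |R|=1.02696 →lo
  mid=-2.00603 |R|=1.00604 →lo
  mid=-1.99573 |R|=0.99574 →hi
  mid=-2.00088 |R|=1.00088 →lo
  mid=-1.99831 |R|=0.99831 →hi
  ...
  [-2.00008,-1.99992] ⇒ x*=-2.0000
So |R|<1 on (-2.0000, 0).

(-2.0000,0); λ=-5 ⇒ h* = 0.4000.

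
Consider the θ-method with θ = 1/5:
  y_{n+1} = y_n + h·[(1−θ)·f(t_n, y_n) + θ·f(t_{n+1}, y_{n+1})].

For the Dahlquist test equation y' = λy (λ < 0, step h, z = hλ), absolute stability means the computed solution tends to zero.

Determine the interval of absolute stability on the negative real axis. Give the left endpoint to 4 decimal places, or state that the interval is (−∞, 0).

On y'=λy, z=hλ:
  y_{n+1} = y_n + z·[4/5·y_n + 1/5·y_{n+1}] ⇒ (1 − 1/5z)y_{n+1} = (1 + 4/5z)y_n
  R(z) = (1 + 4/5z)/(1 − 1/5z).

Find x<0 with |R(x)|<1.
x=-1.68: |R|=0.2575
R=−1: 1+4/5x = −1+1/5x ⇒ -3/5x=2 ⇒ x=2/(-3/5)=-3.3333
Confirm numerically:
  x=-3.004: |R|=0.87656 <1
  x=-2.944: |R|=0.85297 <1
  x=-2.279: |R|=0.56546 <1
  x=-2.058: |R|=0.45792 <1
  x=-3.891: |R|=1.18817 >1
  x=-3.724: |R|=1.13434 >1
Interval (-3.3333, 0).

(-3.3333, 0).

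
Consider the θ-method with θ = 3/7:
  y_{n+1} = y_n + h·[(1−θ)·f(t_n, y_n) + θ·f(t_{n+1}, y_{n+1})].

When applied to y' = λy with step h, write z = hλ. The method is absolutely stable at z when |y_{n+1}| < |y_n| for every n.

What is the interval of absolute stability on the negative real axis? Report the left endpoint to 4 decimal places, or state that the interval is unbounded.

With y'=λy (z=hλ):
  y_{n+1} = y_n + z·[4/7·y_n + 3/7·y_{n+1}] ⇒ (1 − 3/7z)y_{n+1} = (1 + 4/7z)y_n
  so R(z) = (1 + 4/7z)/(1 − 3/7z).

Find x<0 with |R(x)|<1.
x=-0.59: |R|=0.5291
R=−1: 1+4/7x = −1+3/7x ⇒ -1/7x=2 ⇒ x=2/(-1/7)=-14.0000
Confirm numerically:
  x=-13.770: |R|=0.99524 <1
  x=-12.001: |R|=0.95351 <1
  x=-7.868: |R|=0.79963 <1
  x=-14.569: |R|=1.01122 >1
  x=-14.049: |R|=1.00100 >1
Interval (-14.0000, 0).

(-14.0000, 0).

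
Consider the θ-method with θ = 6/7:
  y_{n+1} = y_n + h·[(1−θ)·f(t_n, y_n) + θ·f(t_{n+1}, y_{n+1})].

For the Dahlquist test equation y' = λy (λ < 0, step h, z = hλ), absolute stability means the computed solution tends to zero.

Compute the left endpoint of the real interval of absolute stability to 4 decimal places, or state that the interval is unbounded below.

unbounded; (−∞, 0).

Set f=λy, z=hλ:
  y_{n+1} = y_n + z·[1/7·y_n + 6/7·y_{n+1}] ⇒ (1 − 6/7z)y_{n+1} = (1 + 1/7z)y_n
  Hence R(z) = (1 + 1/7z)/(1 − 6/7z).

Solve |R(x)|<1 on ℝ⁻.
x=-1.24: |R|=0.3989
x=-2: |R|=0.2632
x=-10: |R|=0.0448
x=-100: |R|=0.1532
θ=6/7≥1/2 ⇒ |1+1/7x|<|1−6/7x| ∀x<0 ⇒ unbounded interval.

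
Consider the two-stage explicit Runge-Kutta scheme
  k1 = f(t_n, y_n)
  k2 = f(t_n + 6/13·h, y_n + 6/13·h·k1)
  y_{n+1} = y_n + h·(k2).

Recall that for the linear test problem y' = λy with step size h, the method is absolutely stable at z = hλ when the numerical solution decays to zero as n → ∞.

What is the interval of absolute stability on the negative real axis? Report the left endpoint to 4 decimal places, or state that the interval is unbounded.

(-2.1667, 0).

Set f=λy, z=hλ:
  k1=λy_n ⇒ h·k1=z·y_n;  k2=λ(1+6/13z)y_n ⇒ h·k2=z(1+6/13z)y_n
  y_{n+1}/y_n = 1 + z(1+6/13z) = 1 + z + 6/13z²
  Hence R(z) = 1 + z + 6/13z².

Boundary: |R(x)|=1, x<0.
x=-1.68: |R|=0.6226
R=1: x+6/13x²=0 ⇒ x=−13/6=-2.1667; min R=1−1/(4·6/13)=0.4583>−1
Confirm numerically:
  x=-2.104: |R|=0.93915 <1
  x=-2.074: |R|=0.91130 <1
  x=-2.047: |R|=0.88694 <1
  x=-2.607: |R|=1.52982 >1
  x=-2.358: |R|=1.20823 >1
So |R|<1 on (-2.1667, 0).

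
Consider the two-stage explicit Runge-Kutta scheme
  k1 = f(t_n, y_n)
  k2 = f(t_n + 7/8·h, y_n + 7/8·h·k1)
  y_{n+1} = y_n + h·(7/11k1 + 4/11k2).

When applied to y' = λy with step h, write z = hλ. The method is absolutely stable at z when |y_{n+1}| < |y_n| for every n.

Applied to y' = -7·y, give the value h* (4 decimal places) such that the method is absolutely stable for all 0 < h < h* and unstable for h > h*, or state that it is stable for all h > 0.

On y'=λy, z=hλ:
  k1=λy_n ⇒ h·k1=z·y_n;  k2=λ(1+7/8z)y_n ⇒ h·k2=z(1+7/8z)y_n
  y_{n+1}/y_n = 1 + 7/11z + 4/11z(1+7/8z) = 1 + z + 7/22z²
  Hence R(z) = 1 + z + 7/22z².

Need |R(x)|<1, x<0.
x=-1.68: |R|=0.2180
R=1: x+7/22x²=0 ⇒ x=−22/7=-3.1429; min R=1−1/(4·7/22)=0.2143>−1
Confirm numerically:
  x=-2.951: |R|=0.81985 <1
  x=-2.950: |R|=0.81898 <1
  x=-2.234: |R|=0.35397 <1
  x=-1.660: |R|=0.21678 <1
  x=-3.601: |R|=1.52493 >1
  x=-3.473: |R|=1.36482 >1
  x=-3.375: |R|=1.24929 >1
So |R|<1 on (-3.1429, 0).

(-3.1429,0); λ=-7 ⇒ h* = (22/7)/7 = 0.4490.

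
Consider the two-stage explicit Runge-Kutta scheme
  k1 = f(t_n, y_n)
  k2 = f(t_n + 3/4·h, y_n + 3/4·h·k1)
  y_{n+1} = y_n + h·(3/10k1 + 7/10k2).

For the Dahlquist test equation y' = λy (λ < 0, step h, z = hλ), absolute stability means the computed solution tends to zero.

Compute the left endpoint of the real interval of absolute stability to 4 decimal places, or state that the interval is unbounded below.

z* = -1.9048.

On y'=λy, z=hλ:
  k1=λy_n ⇒ h·k1=z·y_n;  k2=λ(1+3/4z)y_n ⇒ h·k2=z(1+3/4z)y_n
  y_{n+1}/y_n = 1 + 3/10z + 7/10z(1+3/4z) = 1 + z + 21/40z²
  ⇒ R(z) = 1 + z + 21/40z².

Solve |R(x)|<1 on ℝ⁻.
x=-1.23: |R|=0.5643
R=1: x+21/40x²=0 ⇒ x=−40/21=-1.9048; min R=1−1/(4·21/40)=0.5238>−1
Confirm numerically:
  x=-1.688: |R|=0.80791 <1
  x=-1.342: |R|=0.60351 <1
  x=-1.088: |R|=0.53347 <1
  x=-2.470: |R|=1.73297 >1
  x=-2.118: |R|=1.23711 >1
So |R|<1 on (-1.9048, 0).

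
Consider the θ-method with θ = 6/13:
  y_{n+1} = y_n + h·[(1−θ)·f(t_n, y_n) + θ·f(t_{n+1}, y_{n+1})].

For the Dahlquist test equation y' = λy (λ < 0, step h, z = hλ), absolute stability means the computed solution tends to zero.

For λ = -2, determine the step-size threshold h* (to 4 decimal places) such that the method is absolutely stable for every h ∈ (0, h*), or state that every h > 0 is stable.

(-26.0000,0); λ=-2 ⇒ h* = (26)/2 = 13.0000.

With y'=λy (z=hλ):
  y_{n+1} = y_n + z·[7/13·y_n + 6/13·y_{n+1}] ⇒ (1 − 6/13z)y_{n+1} = (1 + 7/13z)y_n
  so R(z) = (1 + 7/13z)/(1 − 6/13z).

Boundary: |R(x)|=1, x<0.
x=-0.85: |R|=0.3895
R=−1: 1+7/13x = −1+6/13x ⇒ -1/13x=2 ⇒ x=2/(-1/13)=-26.0000
Confirm numerically:
  x=-23.441: |R|=0.98334 <1
  x=-20.571: |R|=0.96021 <1
  x=-13.314: |R|=0.86342 <1
  x=-12.664: |R|=0.85013 <1
  x=-26.444: |R|=1.00259 >1
  x=-26.181: |R|=1.00106 >1
So |R|<1 on (-26.0000, 0).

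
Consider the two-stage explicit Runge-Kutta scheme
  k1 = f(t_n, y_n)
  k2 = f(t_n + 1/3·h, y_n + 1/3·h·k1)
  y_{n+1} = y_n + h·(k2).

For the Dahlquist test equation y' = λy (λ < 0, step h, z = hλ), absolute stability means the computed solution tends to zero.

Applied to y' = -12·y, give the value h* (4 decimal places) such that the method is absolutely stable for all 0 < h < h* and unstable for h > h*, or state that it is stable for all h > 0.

Test eqn y'=λy, z=hλ:
  k1=λy_n ⇒ h·k1=z·y_n;  k2=λ(1+1/3z)y_n ⇒ h·k2=z(1+1/3z)y_n
  y_{n+1}/y_n = 1 + z(1+1/3z) = 1 + z + 1/3z²
  so R(z) = 1 + z + 1/3z².

Find x<0 with |R(x)|<1.
x=-0.37: |R|=0.6756
R=1: x+1/3x²=0 ⇒ x=−3=-3.0000; min R=1−1/(4·1/3)=0.2500>−1
Confirm numerically:
  x=-2.958: |R|=0.95859 <1
  x=-1.658: |R|=0.25832 <1
  x=-1.536: |R|=0.25043 <1
  x=-1.363: |R|=0.25626 <1
  x=-3.537: |R|=1.63312 >1
  x=-3.277: |R|=1.30258 >1
  x=-3.202: |R|=1.21560 >1
So |R|<1 on (-3.0000, 0).

(-3.0000,0); λ=-12 ⇒ h* = (3)/12 = 0.2500.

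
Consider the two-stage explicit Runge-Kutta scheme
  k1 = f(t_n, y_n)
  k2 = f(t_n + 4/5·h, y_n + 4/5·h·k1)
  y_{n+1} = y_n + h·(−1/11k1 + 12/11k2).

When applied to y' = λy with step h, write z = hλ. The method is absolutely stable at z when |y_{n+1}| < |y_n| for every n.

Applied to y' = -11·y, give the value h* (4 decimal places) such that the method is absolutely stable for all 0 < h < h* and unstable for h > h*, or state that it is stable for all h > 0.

With y'=λy (z=hλ):
  k1=λy_n ⇒ h·k1=z·y_n;  k2=λ(1+4/5z)y_n ⇒ h·k2=z(1+4/5z)y_n
  y_{n+1}/y_n = 1 − 1/11z + 12/11z(1+4/5z) = 1 + z + 48/55z²
  ⇒ R(z) = 1 + z + 48/55z².

Find x<0 with |R(x)|<1.
x=-1.61: |R|=1.6522
R=1: x+48/55x²=0 ⇒ x=−55/48=-1.1458; min R=1−1/(4·48/55)=0.7135>−1
Confirm numerically:
  x=-0.970: |R|=0.85115 <1
  x=-0.854: |R|=0.78249 <1
  x=-0.512: |R|=0.71678 <1
  x=-0.501: |R|=0.71806 <1
  x=-1.546: |R|=1.53992 >1
  x=-1.417: |R|=1.33534 >1
  x=-1.301: |R|=1.17618 >1
Interval (-1.1458, 0).

(-1.1458,0); λ=-11 ⇒ h* = (55/48)/11 = 0.1042.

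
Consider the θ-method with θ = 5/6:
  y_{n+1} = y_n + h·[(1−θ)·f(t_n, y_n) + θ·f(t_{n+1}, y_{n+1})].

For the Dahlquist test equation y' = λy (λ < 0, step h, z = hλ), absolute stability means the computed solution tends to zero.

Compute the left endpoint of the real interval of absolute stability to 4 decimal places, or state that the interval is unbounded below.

Test eqn y'=λy, z=hλ:
  y_{n+1} = y_n + z·[1/6·y_n + 5/6·y_{n+1}] ⇒ (1 − 5/6z)y_{n+1} = (1 + 1/6z)y_n
  Hence R(z) = (1 + 1/6z)/(1 − 5/6z).

Solve |R(x)|<1 on ℝ⁻.
x=-0.45: |R|=0.6727
x=-2: |R|=0.2500
x=-10: |R|=0.0714
x=-100: |R|=0.1858
θ=5/6≥1/2 ⇒ |1+1/6x|<|1−5/6x| ∀x<0 ⇒ stable on all of ℝ⁻.

(−∞, 0) — no finite endpoint.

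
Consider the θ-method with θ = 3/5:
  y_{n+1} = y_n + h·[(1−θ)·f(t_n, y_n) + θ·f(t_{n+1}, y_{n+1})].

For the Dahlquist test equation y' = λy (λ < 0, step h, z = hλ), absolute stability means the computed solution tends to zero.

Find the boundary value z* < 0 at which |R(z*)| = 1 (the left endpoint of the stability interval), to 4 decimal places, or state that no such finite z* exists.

unbounded; (−∞, 0).

On y'=λy, z=hλ:
  y_{n+1} = y_n + z·[2/5·y_n + 3/5·y_{n+1}] ⇒ (1 − 3/5z)y_{n+1} = (1 + 2/5z)y_n
  R(z) = (1 + 2/5z)/(1 − 3/5z).

Boundary: |R(x)|=1, x<0.
x=-1.46: |R|=0.2217
x=-2: |R|=0.0909
x=-10: |R|=0.4286
x=-100: |R|=0.6393
θ=3/5≥1/2 ⇒ |1+2/5x|<|1−3/5x| ∀x<0 ⇒ stable on all of ℝ⁻.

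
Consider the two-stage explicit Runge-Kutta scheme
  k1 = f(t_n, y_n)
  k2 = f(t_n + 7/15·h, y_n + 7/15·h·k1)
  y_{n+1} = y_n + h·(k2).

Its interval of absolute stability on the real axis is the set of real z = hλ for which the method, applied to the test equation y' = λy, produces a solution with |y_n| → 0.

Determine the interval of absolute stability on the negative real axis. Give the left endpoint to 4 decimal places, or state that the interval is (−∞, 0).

With y'=λy (z=hλ):
  k1=λy_n ⇒ h·k1=z·y_n;  k2=λ(1+7/15z)y_n ⇒ h·k2=z(1+7/15z)y_n
  y_{n+1}/y_n = 1 + z(1+7/15z) = 1 + z + 7/15z²
  Hence R(z) = 1 + z + 7/15z².

Solve |R(x)|<1 on ℝ⁻.
x=-0.49: |R|=0.6220
R=1: x+7/15x²=0 ⇒ x=−15/7=-2.1429; min R=1−1/(4·7/15)=0.4643>−1
Confirm numerically:
  x=-1.713: |R|=0.65637 <1
  x=-1.530: |R|=0.56242 <1
  x=-1.021: |R|=0.46547 <1
  x=-2.613: |R|=1.57329 >1
  x=-2.410: |R|=1.30045 >1
Interval (-2.1429, 0).

(-2.1429, 0).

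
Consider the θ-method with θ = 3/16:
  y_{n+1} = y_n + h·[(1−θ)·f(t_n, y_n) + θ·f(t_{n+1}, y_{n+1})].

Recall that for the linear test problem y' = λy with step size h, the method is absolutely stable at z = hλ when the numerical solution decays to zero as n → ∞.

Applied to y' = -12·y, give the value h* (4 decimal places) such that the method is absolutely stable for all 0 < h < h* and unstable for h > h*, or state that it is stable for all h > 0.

(-3.2000,0); λ=-12 ⇒ h* = (16/5)/12 = 0.2667.

On y'=λy, z=hλ:
  y_{n+1} = y_n + z·[13/16·y_n + 3/16·y_{n+1}] ⇒ (1 − 3/16z)y_{n+1} = (1 + 13/16z)y_n
  ⇒ R(z) = (1 + 13/16z)/(1 − 3/16z).

Need |R(x)|<1, x<0.
x=-1.21: |R|=0.0138
R=−1: 1+13/16x = −1+3/16x ⇒ -5/8x=2 ⇒ x=2/(-5/8)=-3.2000
Confirm numerically:
  x=-2.728: |R|=0.80483 <1
  x=-2.003: |R|=0.45613 <1
  x=-1.920: |R|=0.41176 <1
  x=-3.650: |R|=1.16698 >1
  x=-3.409: |R|=1.07969 >1
  x=-3.319: |R|=1.04585 >1
Interval (-3.2000, 0).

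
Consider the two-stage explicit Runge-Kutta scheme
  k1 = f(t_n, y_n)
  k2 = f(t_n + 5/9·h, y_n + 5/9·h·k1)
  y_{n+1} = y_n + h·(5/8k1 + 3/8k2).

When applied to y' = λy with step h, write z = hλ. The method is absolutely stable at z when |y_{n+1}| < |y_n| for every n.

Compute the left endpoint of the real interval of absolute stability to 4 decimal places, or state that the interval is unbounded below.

Set f=λy, z=hλ:
  k1=λy_n ⇒ h·k1=z·y_n;  k2=λ(1+5/9z)y_n ⇒ h·k2=z(1+5/9z)y_n
  y_{n+1}/y_n = 1 + 5/8z + 3/8z(1+5/9z) = 1 + z + 5/24z²
  so R(z) = 1 + z + 5/24z².

Need |R(x)|<1, x<0.
x=-0.46: |R|=0.5841
R=1: x+5/24x²=0 ⇒ x=−24/5=-4.8000; min R=1−1/(4·5/24)=-0.2000>−1
Confirm numerically:
  x=-4.627: |R|=0.83324 <1
  x=-4.344: |R|=0.58732 <1
  x=-4.242: |R|=0.50687 <1
  x=-3.155: |R|=0.08124 <1
  x=-5.346: |R|=1.60811 >1
  x=-5.220: |R|=1.45675 >1
  x=-5.180: |R|=1.41008 >1
So |R|<1 on (-4.8000, 0).

z* = -4.8000.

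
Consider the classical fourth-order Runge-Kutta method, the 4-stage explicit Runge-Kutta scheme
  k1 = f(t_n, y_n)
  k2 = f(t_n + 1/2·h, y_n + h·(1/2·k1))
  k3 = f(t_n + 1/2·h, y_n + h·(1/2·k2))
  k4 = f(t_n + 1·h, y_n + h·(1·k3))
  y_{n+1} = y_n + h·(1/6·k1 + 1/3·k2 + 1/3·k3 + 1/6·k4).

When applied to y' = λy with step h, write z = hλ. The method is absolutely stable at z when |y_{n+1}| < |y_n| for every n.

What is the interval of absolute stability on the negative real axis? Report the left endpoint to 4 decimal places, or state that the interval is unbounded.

(-2.7853, 0).

On y'=λy, z=hλ:
  order 4, 4-stage ⇒ R(z)=1+z+z^2/2+z^3/6+z^4/24
  (e.g. R(-1.11)=0.34136, |R|=0.34136)

Need |R(x)|<1, x<0.
x=-1.11: |R|=0.3414
|R(-2.96)|=1.2970 |R(-2.77)|=0.9772 |R(-0.9)|=0.4108
Bisect:
  x_lo=-3.3571 |R|=2.2643  x_hi=-0.0595 |R|=0.9422
  mid=-1.70829 |R|=0.27481 →hi
  mid=-2.53267 |R|=0.68130 →hi
  mid=-2.94486 |R|=1.26847 →lo
  mid=-2.73877 |R|=0.93209 →hi
  mid=-2.84182 |R|=1.08862 →lo
  mid=-2.79029 |R|=1.00756 →lo
  mid=-2.76453 |R|=0.96914 →hi
  mid=-2.77741 |R|=0.98818 →hi
  mid=-2.78385 |R|=0.99783 →hi
  mid=-2.78707 |R|=1.00268 →lo
  ...
  [-2.78546,-2.78526] ⇒ x*=-2.7853
So |R|<1 on (-2.7853, 0).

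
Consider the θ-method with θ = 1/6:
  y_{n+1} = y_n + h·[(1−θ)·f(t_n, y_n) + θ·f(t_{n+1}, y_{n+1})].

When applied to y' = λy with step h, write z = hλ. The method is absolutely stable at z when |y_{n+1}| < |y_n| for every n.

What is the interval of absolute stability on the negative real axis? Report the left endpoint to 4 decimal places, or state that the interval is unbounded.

On y'=λy, z=hλ:
  y_{n+1} = y_n + z·[5/6·y_n + 1/6·y_{n+1}] ⇒ (1 − 1/6z)y_{n+1} = (1 + 5/6z)y_n
  so R(z) = (1 + 5/6z)/(1 − 1/6z).

Need |R(x)|<1, x<0.
x=-1.33: |R|=0.0887
R=−1: 1+5/6x = −1+1/6x ⇒ -2/3x=2 ⇒ x=2/(-2/3)=-3.0000
Confirm numerically:
  x=-2.600: |R|=0.81395 <1
  x=-2.402: |R|=0.71531 <1
  x=-1.353: |R|=0.10404 <1
  x=-3.586: |R|=1.24452 >1
  x=-3.295: |R|=1.12695 >1
  x=-3.186: |R|=1.08099 >1
Interval (-3.0000, 0).

z∈(-3.0000,0).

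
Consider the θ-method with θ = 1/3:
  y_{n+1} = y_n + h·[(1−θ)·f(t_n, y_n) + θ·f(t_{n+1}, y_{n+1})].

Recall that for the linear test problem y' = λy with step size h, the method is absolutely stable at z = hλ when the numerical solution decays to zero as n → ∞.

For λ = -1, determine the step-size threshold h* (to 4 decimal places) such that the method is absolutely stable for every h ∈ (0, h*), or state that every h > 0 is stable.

With y'=λy (z=hλ):
  y_{n+1} = y_n + z·[2/3·y_n + 1/3·y_{n+1}] ⇒ (1 − 1/3z)y_{n+1} = (1 + 2/3z)y_n
  so R(z) = (1 + 2/3z)/(1 − 1/3z).

Need |R(x)|<1, x<0.
x=-0.9: |R|=0.3077
R=−1: 1+2/3x = −1+1/3x ⇒ -1/3x=2 ⇒ x=2/(-1/3)=-6.0000
Confirm numerically:
  x=-5.599: |R|=0.95337 <1
  x=-5.586: |R|=0.95178 <1
  x=-4.407: |R|=0.78493 <1
  x=-3.044: |R|=0.51092 <1
  x=-6.248: |R|=1.02682 >1
  x=-6.195: |R|=1.02121 >1
Stable set (-6.0000, 0).

(-6.0000,0); λ=-1 ⇒ h* = (6)/1 = 6.0000.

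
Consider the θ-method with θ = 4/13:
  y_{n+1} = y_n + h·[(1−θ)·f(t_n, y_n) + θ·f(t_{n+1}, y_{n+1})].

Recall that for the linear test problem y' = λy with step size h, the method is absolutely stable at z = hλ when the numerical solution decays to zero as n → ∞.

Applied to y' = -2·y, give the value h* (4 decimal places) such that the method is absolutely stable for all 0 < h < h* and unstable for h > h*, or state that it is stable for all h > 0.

Test eqn y'=λy, z=hλ:
  y_{n+1} = y_n + z·[9/13·y_n + 4/13·y_{n+1}] ⇒ (1 − 4/13z)y_{n+1} = (1 + 9/13z)y_n
  so R(z) = (1 + 9/13z)/(1 − 4/13z).

Find x<0 with |R(x)|<1.
x=-1.13: |R|=0.1615
R=−1: 1+9/13x = −1+4/13x ⇒ -5/13x=2 ⇒ x=2/(-5/13)=-5.2000
Confirm numerically:
  x=-4.710: |R|=0.92305 <1
  x=-3.646: |R|=0.71831 <1
  x=-2.405: |R|=0.38218 <1
  x=-5.754: |R|=1.07691 >1
  x=-5.656: |R|=1.06400 >1
Stable set (-5.2000, 0).

(-5.2000,0); λ=-2 ⇒ h* = (26/5)/2 = 2.6000.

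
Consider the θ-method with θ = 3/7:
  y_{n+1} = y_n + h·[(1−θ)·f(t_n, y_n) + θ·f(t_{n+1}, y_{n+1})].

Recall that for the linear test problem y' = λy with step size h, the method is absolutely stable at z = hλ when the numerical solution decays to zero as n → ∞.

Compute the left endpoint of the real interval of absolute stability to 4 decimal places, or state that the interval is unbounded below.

Set f=λy, z=hλ:
  y_{n+1} = y_n + z·[4/7·y_n + 3/7·y_{n+1}] ⇒ (1 − 3/7z)y_{n+1} = (1 + 4/7z)y_n
  ⇒ R(z) = (1 + 4/7z)/(1 − 3/7z).

Need |R(x)|<1, x<0.
x=-0.98: |R|=0.3099
R=−1: 1+4/7x = −1+3/7x ⇒ -1/7x=2 ⇒ x=2/(-1/7)=-14.0000
Confirm numerically:
  x=-13.263: |R|=0.98425 <1
  x=-9.016: |R|=0.85362 <1
  x=-8.836: |R|=0.84589 <1
  x=-6.738: |R|=0.73315 <1
  x=-14.531: |R|=1.01050 >1
  x=-14.310: |R|=1.00621 >1
Interval (-14.0000, 0).

z* = -14.0000.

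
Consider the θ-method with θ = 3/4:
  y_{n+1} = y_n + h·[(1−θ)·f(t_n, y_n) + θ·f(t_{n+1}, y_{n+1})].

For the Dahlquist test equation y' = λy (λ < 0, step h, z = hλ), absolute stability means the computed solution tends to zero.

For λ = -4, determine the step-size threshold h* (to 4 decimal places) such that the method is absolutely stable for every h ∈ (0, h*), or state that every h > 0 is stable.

With y'=λy (z=hλ):
  y_{n+1} = y_n + z·[1/4·y_n + 3/4·y_{n+1}] ⇒ (1 − 3/4z)y_{n+1} = (1 + 1/4z)y_n
  R(z) = (1 + 1/4z)/(1 − 3/4z).

Find x<0 with |R(x)|<1.
x=-1.59: |R|=0.2748
x=-2: |R|=0.2000
x=-10: |R|=0.1765
x=-100: |R|=0.3158
θ=3/4≥1/2 ⇒ |1+1/4x|<|1−3/4x| ∀x<0 ⇒ interval (−∞,0).

(−∞, 0) — no finite endpoint. Any h>0 works for λ=-4.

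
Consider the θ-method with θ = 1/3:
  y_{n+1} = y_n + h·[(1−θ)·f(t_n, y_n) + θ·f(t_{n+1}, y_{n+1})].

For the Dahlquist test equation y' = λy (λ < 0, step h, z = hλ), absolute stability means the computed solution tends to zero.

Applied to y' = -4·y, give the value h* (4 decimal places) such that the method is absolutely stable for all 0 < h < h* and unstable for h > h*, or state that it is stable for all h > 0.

(-6.0000,0); λ=-4 ⇒ h* = (6)/4 = 1.5000.

Set f=λy, z=hλ:
  y_{n+1} = y_n + z·[2/3·y_n + 1/3·y_{n+1}] ⇒ (1 − 1/3z)y_{n+1} = (1 + 2/3z)y_n
  Hence R(z) = (1 + 2/3z)/(1 − 1/3z).

Find x<0 with |R(x)|<1.
x=-0.64: |R|=0.4725
R=−1: 1+2/3x = −1+1/3x ⇒ -1/3x=2 ⇒ x=2/(-1/3)=-6.0000
Confirm numerically:
  x=-4.185: |R|=0.74739 <1
  x=-4.022: |R|=0.71831 <1
  x=-3.052: |R|=0.51289 <1
  x=-2.483: |R|=0.35856 <1
  x=-6.560: |R|=1.05858 >1
  x=-6.227: |R|=1.02460 >1
  x=-6.206: |R|=1.02238 >1
Stable set (-6.0000, 0).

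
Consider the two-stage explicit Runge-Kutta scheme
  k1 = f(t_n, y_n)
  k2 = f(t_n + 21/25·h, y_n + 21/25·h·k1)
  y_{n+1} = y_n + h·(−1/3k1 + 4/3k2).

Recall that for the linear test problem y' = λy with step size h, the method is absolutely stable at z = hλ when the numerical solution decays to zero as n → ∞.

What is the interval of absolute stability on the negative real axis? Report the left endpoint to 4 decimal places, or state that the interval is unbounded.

On y'=λy, z=hλ:
  k1=λy_n ⇒ h·k1=z·y_n;  k2=λ(1+21/25z)y_n ⇒ h·k2=z(1+21/25z)y_n
  y_{n+1}/y_n = 1 − 1/3z + 4/3z(1+21/25z) = 1 + z + 28/25z²
  Hence R(z) = 1 + z + 28/25z².

Solve |R(x)|<1 on ℝ⁻.
x=-1.23: |R|=1.4644
R=1: x+28/25x²=0 ⇒ x=−25/28=-0.8929; min R=1−1/(4·28/25)=0.7768>−1
Confirm numerically:
  x=-0.667: |R|=0.83128 <1
  x=-0.469: |R|=0.77736 <1
  x=-0.424: |R|=0.77735 <1
  x=-1.437: |R|=1.87577 >1
  x=-1.293: |R|=1.57947 >1
  x=-1.031: |R|=1.15952 >1
Stable set (-0.8929, 0).

(-0.8929, 0).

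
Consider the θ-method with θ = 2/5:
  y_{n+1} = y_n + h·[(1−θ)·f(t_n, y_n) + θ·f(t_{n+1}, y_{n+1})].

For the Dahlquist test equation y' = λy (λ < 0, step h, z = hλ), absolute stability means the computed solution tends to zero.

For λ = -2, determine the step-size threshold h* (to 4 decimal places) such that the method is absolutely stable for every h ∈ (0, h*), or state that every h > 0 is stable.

With y'=λy (z=hλ):
  y_{n+1} = y_n + z·[3/5·y_n + 2/5·y_{n+1}] ⇒ (1 − 2/5z)y_{n+1} = (1 + 3/5z)y_n
  Hence R(z) = (1 + 3/5z)/(1 − 2/5z).

Boundary: |R(x)|=1, x<0.
x=-1.22: |R|=0.1801
R=−1: 1+3/5x = −1+2/5x ⇒ -1/5x=2 ⇒ x=2/(-1/5)=-10.0000
Confirm numerically:
  x=-7.435: |R|=0.87091 <1
  x=-6.945: |R|=0.83827 <1
  x=-5.901: |R|=0.75604 <1
  x=-10.598: |R|=1.02283 >1
  x=-10.381: |R|=1.01479 >1
Interval (-10.0000, 0).

(-10.0000,0); λ=-2 ⇒ h* = (10)/2 = 5.0000.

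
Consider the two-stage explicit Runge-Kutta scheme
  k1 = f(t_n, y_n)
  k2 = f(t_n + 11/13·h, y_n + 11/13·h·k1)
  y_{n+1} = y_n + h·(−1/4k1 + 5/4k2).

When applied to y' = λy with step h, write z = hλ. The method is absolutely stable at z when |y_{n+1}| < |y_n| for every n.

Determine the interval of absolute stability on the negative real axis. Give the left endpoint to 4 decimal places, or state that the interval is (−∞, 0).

Set f=λy, z=hλ:
  k1=λy_n ⇒ h·k1=z·y_n;  k2=λ(1+11/13z)y_n ⇒ h·k2=z(1+11/13z)y_n
  y_{n+1}/y_n = 1 − 1/4z + 5/4z(1+11/13z) = 1 + z + 55/52z²
  ⇒ R(z) = 1 + z + 55/52z².

Need |R(x)|<1, x<0.
x=-0.55: |R|=0.7700
R=1: x+55/52x²=0 ⇒ x=−52/55=-0.9455; min R=1−1/(4·55/52)=0.7636>−1
Confirm numerically:
  x=-0.802: |R|=0.87831 <1
  x=-0.675: |R|=0.80691 <1
  x=-0.552: |R|=0.77028 <1
  x=-1.334: |R|=1.54822 >1
  x=-1.021: |R|=1.08158 >1
Stable set (-0.9455, 0).

z∈(-0.9455,0).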